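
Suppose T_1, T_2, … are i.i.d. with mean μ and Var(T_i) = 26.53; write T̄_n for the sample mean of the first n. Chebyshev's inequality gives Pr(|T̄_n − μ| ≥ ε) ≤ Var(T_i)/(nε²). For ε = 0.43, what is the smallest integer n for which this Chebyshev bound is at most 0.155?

Require 26.53/(n·0.43²) ≤ 0.155, i.e. n ≥ 26.53/(0.155·0.43²) = 925.697.
The smallest integer n is 926.

926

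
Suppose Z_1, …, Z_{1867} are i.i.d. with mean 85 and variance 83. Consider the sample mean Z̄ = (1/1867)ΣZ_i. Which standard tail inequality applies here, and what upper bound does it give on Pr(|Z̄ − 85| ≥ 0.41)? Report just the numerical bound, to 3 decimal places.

0.264

With mean and variance of each term known, Chebyshev's inequality bounds the deviation of the sum (or sample mean).
Var(Z̄) = Var(Z_i)/n = 83/1867 = 0.044456.
Chebyshev: Pr(|Z̄ − 85| ≥ 0.41) ≤ Var(Z̄)/(0.41)² = 83/(1867·0.41²) = 0.2645.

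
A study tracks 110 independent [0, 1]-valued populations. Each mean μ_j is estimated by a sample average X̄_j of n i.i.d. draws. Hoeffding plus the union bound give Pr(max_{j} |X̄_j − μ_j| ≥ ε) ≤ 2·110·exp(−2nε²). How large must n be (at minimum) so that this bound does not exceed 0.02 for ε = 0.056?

1484

Need 2·110·exp(−2nε²) ≤ 0.02, i.e. exp(−2nε²) ≤ 0.02/220.
So 2nε² ≥ ln(220/0.02) = 9.305651.
Hence n ≥ 9.305651/(2·0.056²) = 1483.682.
The smallest integer n is 1484.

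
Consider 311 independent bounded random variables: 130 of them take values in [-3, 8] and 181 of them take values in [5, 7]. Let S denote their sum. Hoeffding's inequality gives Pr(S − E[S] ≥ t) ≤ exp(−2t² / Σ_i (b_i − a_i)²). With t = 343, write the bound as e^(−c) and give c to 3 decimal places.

14.300

Σ(b_i − a_i)² = 130·11² + 181·2² = 16454.
c = 2t² / 16454 = 2·343² / 16454 = 14.3004.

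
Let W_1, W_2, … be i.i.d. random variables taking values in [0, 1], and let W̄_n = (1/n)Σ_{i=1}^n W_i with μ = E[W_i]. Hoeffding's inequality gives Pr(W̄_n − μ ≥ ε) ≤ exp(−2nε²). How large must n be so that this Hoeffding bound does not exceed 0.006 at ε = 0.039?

1682

Require exp(−2nε²) ≤ 0.006, i.e. 2nε² ≥ ln(1/0.006) = 5.115996.
So n ≥ 5.115996 / (2·0.039²) = 1681.787.
The smallest integer n is 1682.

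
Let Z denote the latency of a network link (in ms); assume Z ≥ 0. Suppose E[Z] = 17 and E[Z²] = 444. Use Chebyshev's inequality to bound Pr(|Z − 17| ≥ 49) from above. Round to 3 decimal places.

Var(Z) = E[Z²] − (E[Z])² = 444 − 289 = 155.
Chebyshev's inequality: Pr(|Z − μ| ≥ t) ≤ Var(Z)/t² = 155/2401 = 0.0646.

0.065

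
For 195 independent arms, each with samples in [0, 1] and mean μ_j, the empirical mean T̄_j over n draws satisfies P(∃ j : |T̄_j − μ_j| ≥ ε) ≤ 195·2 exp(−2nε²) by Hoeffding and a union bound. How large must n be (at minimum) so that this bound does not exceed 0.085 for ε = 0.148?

Need 2·195·exp(−2nε²) ≤ 0.085, i.e. exp(−2nε²) ≤ 0.085/390.
So 2nε² ≥ ln(390/0.085) = 8.431251.
Hence n ≥ 8.431251/(2·0.148²) = 192.459.
The smallest integer n is 193.

193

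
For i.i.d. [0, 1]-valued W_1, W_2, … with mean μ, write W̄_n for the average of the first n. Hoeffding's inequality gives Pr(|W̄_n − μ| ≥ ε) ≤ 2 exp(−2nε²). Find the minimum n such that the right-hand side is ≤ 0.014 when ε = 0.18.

77

Require 2·exp(−2nε²) ≤ 0.014, i.e. 2nε² ≥ ln(2/0.014) = 4.961845.
So n ≥ 4.961845 / (2·0.18²) = 76.572.
The smallest integer n is 77.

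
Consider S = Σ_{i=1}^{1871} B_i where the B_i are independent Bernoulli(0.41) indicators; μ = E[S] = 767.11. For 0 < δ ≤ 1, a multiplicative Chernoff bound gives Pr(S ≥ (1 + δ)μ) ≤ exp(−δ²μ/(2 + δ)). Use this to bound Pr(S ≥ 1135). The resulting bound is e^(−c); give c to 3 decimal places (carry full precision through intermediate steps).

71.154

Write 1135 = (1 + δ)μ, so δ = 1135/767.11 − 1 = 0.4795792…
Then the exponent is δ²μ/(2 + δ) = (1135 − μ)² / (μ·(2 + δ)) = 71.154167.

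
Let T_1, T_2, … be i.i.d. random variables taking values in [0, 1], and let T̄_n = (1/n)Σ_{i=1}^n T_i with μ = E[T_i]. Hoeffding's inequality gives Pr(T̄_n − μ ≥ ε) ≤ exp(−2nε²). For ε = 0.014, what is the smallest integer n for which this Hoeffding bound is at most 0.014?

Require exp(−2nε²) ≤ 0.014, i.e. 2nε² ≥ ln(1/0.014) = 4.268698.
So n ≥ 4.268698 / (2·0.014²) = 10889.536.
The smallest integer n is 10890.

10890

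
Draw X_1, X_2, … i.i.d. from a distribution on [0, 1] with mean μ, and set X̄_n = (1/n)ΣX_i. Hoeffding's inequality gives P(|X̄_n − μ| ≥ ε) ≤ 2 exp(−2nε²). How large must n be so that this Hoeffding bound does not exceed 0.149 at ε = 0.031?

1352

Require 2·exp(−2nε²) ≤ 0.149, i.e. 2nε² ≥ ln(2/0.149) = 2.596956.
So n ≥ 2.596956 / (2·0.031²) = 1351.174.
The smallest integer n is 1352.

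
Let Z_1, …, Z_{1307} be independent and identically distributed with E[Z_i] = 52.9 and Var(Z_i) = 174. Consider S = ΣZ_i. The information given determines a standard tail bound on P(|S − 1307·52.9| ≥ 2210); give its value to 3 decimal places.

0.047

With mean and variance of each term known, Chebyshev's inequality bounds the deviation of the sum (or sample mean).
Var(S) = n·Var(Z_i) = 1307·174 = 227418.
Chebyshev: P(|S − 1307·52.9| ≥ 2210) ≤ Var(S)/2210² = 227418/4884100 = 0.0466.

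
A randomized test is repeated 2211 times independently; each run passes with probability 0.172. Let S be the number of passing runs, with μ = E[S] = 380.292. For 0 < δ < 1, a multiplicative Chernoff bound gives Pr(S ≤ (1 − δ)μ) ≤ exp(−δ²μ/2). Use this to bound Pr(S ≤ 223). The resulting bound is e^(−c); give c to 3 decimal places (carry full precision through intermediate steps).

32.529

Write 223 = (1 − δ)μ, so δ = 1 − 223/380.292 = 0.4136085…
Then the exponent is δ²μ/2 = (μ − 223)²/(2μ) = 32.528653.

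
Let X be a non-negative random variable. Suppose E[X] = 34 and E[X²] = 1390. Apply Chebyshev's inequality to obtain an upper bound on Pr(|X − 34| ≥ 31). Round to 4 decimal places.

Var(X) = E[X²] − (E[X])² = 1390 − 1156 = 234.
Chebyshev's inequality: Pr(|X − μ| ≥ t) ≤ Var(X)/t² = 234/961 = 0.2435.

0.2435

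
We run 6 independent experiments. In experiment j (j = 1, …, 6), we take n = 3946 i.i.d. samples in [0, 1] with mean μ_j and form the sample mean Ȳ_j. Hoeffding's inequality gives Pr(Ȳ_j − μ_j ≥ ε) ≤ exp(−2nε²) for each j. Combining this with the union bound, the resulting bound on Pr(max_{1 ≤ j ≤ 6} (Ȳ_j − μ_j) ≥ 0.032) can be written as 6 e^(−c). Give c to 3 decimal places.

8.081

Union bound over the 6 events: Pr(max_{1 ≤ j ≤ 6} (Ȳ_j − μ_j) ≥ 0.032) ≤ 6·exp(−2nε²) = 6 exp(−2·3946·0.032²).
So c = 2·3946·0.032² = 8.0814.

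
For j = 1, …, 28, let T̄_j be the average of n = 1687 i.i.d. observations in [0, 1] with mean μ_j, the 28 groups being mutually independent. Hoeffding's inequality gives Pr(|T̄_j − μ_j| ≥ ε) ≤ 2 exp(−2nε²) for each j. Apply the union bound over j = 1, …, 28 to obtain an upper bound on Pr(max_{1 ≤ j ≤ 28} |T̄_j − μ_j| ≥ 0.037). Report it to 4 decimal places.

Per-experiment Hoeffding bound: 2·exp(−2·1687·0.037²) = 2·exp(−4.61901) = 0.019725.
Union bound over 28 events: 28·0.019725 = 0.55231.

0.5523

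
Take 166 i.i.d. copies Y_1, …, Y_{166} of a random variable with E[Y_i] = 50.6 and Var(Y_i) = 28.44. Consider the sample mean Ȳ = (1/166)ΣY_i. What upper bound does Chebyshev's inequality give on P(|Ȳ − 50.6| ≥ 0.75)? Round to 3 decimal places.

Var(Ȳ) = Var(Y_i)/n = 28.44/166 = 0.17133.
Chebyshev: P(|Ȳ − 50.6| ≥ 0.75) ≤ Var(Ȳ)/(0.75)² = 28.44/(166·0.75²) = 0.3046.

0.305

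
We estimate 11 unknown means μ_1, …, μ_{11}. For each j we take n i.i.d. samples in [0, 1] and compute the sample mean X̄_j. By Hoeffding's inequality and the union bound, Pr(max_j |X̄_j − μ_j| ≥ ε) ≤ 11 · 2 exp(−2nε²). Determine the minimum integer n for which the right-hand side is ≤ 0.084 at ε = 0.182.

85

Need 2·11·exp(−2nε²) ≤ 0.084, i.e. exp(−2nε²) ≤ 0.084/22.
So 2nε² ≥ ln(22/0.084) = 5.567981.
Hence n ≥ 5.567981/(2·0.182²) = 84.048.
The smallest integer n is 85.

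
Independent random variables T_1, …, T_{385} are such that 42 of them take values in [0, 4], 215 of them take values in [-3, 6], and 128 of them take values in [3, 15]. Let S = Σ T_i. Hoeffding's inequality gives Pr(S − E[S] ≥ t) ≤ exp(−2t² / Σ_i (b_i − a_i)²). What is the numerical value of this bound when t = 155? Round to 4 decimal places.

Σ(b_i − a_i)² = 42·4² + 215·9² + 128·12² = 36519.
Exponent = 2·155² / 36519 = 1.31575.
Bound = exp(−1.31575) = 0.26827.

0.2683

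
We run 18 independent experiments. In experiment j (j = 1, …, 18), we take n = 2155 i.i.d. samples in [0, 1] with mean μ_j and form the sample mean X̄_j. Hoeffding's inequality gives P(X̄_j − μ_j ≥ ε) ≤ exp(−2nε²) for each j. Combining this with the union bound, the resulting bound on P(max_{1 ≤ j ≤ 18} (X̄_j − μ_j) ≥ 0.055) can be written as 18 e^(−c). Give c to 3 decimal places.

13.038

Union bound over the 18 events: P(max_{1 ≤ j ≤ 18} (X̄_j − μ_j) ≥ 0.055) ≤ 18·exp(−2nε²) = 18 exp(−2·2155·0.055²).
So c = 2·2155·0.055² = 13.0378.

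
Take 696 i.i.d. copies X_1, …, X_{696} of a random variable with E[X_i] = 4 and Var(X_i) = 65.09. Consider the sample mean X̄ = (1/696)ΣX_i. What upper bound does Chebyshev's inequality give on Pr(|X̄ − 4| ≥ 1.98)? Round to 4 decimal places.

Var(X̄) = Var(X_i)/n = 65.09/696 = 0.09352.
Chebyshev: Pr(|X̄ − 4| ≥ 1.98) ≤ Var(X̄)/(1.98)² = 65.09/(696·1.98²) = 0.0239.

0.0239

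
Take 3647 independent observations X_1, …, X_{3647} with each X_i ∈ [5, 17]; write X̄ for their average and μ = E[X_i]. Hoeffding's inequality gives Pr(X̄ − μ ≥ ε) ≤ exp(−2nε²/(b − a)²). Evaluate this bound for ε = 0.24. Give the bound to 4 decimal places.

Exponent: 2nε²/(b − a)² = 2·3647·0.24² / 12² = 2.91760.
Bound = exp(−2.91760) = 0.05406.

0.0541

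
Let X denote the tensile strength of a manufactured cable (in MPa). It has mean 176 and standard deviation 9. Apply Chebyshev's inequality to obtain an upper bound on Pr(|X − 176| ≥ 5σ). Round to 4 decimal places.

0.0400

Chebyshev: Pr(|X − μ| ≥ t) ≤ Var(X)/t².
Var(X) = σ² = 9² = 81.
t = 5·9 = 45.
Bound = 81 / 2025 = 0.0400.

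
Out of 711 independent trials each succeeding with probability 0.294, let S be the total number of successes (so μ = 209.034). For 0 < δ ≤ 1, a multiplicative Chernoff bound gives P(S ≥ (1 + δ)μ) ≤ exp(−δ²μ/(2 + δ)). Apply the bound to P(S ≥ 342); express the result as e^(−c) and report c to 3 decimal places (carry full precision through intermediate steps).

32.085

Write 342 = (1 + δ)μ, so δ = 342/209.034 − 1 = 0.6360975…
Then the exponent is δ²μ/(2 + δ) = (342 − μ)² / (μ·(2 + δ)) = 32.085057.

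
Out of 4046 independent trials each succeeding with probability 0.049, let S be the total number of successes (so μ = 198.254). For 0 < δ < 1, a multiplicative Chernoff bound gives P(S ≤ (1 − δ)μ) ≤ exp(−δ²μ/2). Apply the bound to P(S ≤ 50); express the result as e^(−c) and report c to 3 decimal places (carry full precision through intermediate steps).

55.432

Write 50 = (1 − δ)μ, so δ = 1 − 50/198.254 = 0.7477983…
Then the exponent is δ²μ/2 = (μ − 50)²/(2μ) = 55.432043.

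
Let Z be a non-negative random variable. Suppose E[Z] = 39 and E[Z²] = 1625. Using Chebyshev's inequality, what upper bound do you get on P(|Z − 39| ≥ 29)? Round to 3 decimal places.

0.124

Var(Z) = E[Z²] − (E[Z])² = 1625 − 1521 = 104.
Chebyshev's inequality: P(|Z − μ| ≥ t) ≤ Var(Z)/t² = 104/841 = 0.1237.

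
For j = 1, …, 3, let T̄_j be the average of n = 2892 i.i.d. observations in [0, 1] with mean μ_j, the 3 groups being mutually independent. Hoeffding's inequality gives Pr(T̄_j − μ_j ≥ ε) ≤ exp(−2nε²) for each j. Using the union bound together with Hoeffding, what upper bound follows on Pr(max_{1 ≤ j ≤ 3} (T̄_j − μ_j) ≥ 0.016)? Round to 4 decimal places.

0.6824

Per-experiment Hoeffding bound: exp(−2·2892·0.016²) = exp(−1.48070) = 0.22748.
Union bound over 3 events: 3·0.22748 = 0.68243.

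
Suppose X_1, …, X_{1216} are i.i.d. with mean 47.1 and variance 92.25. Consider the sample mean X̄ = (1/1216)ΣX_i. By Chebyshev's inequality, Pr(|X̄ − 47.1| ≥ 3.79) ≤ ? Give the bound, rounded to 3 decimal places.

Var(X̄) = Var(X_i)/n = 92.25/1216 = 0.075863.
Chebyshev: Pr(|X̄ − 47.1| ≥ 3.79) ≤ Var(X̄)/(3.79)² = 92.25/(1216·3.79²) = 0.0053.

0.005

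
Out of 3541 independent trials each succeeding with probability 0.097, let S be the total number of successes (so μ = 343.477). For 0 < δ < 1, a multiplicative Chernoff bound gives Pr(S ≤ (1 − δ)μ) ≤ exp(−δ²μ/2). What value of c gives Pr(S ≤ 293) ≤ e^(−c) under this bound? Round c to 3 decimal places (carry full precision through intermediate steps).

Write 293 = (1 − δ)μ, so δ = 1 − 293/343.477 = 0.1469589…
Then the exponent is δ²μ/2 = (μ − 293)²/(2μ) = 3.709022.

3.709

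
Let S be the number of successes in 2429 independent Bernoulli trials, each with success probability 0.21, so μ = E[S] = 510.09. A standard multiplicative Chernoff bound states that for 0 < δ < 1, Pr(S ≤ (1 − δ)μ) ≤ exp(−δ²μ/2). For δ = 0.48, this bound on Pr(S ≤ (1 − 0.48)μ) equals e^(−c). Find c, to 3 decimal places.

c = δ²μ/2 = 0.48²·510.09/2 = 58.7624.

58.762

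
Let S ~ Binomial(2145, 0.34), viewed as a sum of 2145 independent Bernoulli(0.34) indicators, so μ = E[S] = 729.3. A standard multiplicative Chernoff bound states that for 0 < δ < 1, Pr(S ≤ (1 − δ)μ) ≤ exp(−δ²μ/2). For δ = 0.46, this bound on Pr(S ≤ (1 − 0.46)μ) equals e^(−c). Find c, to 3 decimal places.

c = δ²μ/2 = 0.46²·729.3/2 = 77.1599.

77.160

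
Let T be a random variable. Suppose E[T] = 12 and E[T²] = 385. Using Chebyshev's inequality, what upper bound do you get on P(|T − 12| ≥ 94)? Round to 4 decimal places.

0.0273

Var(T) = E[T²] − (E[T])² = 385 − 144 = 241.
Chebyshev's inequality: P(|T − μ| ≥ t) ≤ Var(T)/t² = 241/8836 = 0.0273.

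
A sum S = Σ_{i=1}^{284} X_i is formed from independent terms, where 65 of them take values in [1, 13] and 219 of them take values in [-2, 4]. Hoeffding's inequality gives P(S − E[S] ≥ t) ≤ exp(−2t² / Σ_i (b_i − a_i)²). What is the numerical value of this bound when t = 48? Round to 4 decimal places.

0.7655

Σ(b_i − a_i)² = 65·12² + 219·6² = 17244.
Exponent = 2·48² / 17244 = 0.26722.
Bound = exp(−0.26722) = 0.76550.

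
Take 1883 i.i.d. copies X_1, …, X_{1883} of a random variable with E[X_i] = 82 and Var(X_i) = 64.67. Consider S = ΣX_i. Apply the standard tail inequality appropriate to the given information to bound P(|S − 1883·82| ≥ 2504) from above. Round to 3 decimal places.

0.019

With mean and variance of each term known, Chebyshev's inequality bounds the deviation of the sum (or sample mean).
Var(S) = n·Var(X_i) = 1883·64.67 = 121773.61.
Chebyshev: P(|S − 1883·82| ≥ 2504) ≤ Var(S)/2504² = 121773.61/6270016 = 0.0194.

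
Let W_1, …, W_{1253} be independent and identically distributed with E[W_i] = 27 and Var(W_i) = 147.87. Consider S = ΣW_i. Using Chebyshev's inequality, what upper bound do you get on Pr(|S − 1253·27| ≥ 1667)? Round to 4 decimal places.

0.0667

Var(S) = n·Var(W_i) = 1253·147.87 = 185281.11.
Chebyshev: Pr(|S − 1253·27| ≥ 1667) ≤ Var(S)/1667² = 185281.11/2778889 = 0.0667.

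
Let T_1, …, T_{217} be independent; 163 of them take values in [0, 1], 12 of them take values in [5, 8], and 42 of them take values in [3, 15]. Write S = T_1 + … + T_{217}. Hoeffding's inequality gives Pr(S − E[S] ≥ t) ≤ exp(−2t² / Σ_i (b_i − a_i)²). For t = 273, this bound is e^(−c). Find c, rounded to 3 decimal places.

Σ(b_i − a_i)² = 163·1² + 12·3² + 42·12² = 6319.
c = 2t² / 6319 = 2·273² / 6319 = 23.5889.

23.589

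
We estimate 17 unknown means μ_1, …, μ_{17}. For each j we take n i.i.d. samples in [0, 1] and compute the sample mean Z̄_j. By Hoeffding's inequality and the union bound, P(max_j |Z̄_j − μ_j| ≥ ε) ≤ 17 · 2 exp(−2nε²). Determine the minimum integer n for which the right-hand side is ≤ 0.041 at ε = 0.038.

Need 2·17·exp(−2nε²) ≤ 0.041, i.e. exp(−2nε²) ≤ 0.041/34.
So 2nε² ≥ ln(34/0.041) = 6.720544.
Hence n ≥ 6.720544/(2·0.038²) = 2327.058.
The smallest integer n is 2328.

2328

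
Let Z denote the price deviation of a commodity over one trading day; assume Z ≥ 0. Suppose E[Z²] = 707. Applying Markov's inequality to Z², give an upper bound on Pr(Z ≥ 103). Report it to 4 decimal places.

0.0666

Since Z ≥ 0, the event {Z ≥ 103} is the same as {Z² ≥ 10609}.
Markov's inequality applied to Z² gives Pr(Z² ≥ 10609) ≤ E[Z²]/10609 = 707/10609 = 0.0666.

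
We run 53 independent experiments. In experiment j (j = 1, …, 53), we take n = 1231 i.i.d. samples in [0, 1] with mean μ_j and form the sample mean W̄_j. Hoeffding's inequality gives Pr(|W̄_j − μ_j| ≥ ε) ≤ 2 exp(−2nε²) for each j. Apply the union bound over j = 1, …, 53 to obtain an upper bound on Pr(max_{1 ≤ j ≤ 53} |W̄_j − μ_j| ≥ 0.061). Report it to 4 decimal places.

0.0111

Per-experiment Hoeffding bound: 2·exp(−2·1231·0.061²) = 2·exp(−9.16110) = 0.00021009.
Union bound over 53 events: 53·0.00021009 = 0.01113.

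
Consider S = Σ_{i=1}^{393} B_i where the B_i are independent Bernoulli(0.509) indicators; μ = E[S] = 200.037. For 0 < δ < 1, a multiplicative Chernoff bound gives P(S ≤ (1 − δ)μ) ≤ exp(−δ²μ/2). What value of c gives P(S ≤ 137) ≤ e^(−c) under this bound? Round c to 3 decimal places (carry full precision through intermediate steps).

9.932

Write 137 = (1 − δ)μ, so δ = 1 − 137/200.037 = 0.3151267…
Then the exponent is δ²μ/2 = (μ − 137)²/(2μ) = 9.932321.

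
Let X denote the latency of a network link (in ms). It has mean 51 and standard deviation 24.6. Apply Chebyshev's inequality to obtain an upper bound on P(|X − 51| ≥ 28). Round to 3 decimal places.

Chebyshev: P(|X − μ| ≥ t) ≤ Var(X)/t².
Var(X) = σ² = 24.6² = 605.16.
Bound = 605.16 / 784 = 0.7719.

0.772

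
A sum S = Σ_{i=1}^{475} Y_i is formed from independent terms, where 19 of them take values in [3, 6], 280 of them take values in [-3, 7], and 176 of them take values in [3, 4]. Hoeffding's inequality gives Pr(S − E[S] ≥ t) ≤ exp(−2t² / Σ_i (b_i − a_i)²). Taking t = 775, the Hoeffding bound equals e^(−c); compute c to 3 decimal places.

Σ(b_i − a_i)² = 19·3² + 280·10² + 176·1² = 28347.
c = 2t² / 28347 = 2·775² / 28347 = 42.3766.

42.377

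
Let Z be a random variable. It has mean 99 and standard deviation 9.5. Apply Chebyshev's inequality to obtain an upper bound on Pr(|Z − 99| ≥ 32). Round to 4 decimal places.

Chebyshev: Pr(|Z − μ| ≥ t) ≤ Var(Z)/t².
Var(Z) = σ² = 9.5² = 90.25.
Bound = 90.25 / 1024 = 0.0881.

0.0881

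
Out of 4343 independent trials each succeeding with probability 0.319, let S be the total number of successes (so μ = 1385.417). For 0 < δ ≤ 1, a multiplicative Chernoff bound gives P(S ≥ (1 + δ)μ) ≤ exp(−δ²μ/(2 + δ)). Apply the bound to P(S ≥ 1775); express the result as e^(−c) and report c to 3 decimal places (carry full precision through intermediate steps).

Write 1775 = (1 + δ)μ, so δ = 1775/1385.417 − 1 = 0.2812027…
Then the exponent is δ²μ/(2 + δ) = (1775 − μ)² / (μ·(2 + δ)) = 48.023699.

48.024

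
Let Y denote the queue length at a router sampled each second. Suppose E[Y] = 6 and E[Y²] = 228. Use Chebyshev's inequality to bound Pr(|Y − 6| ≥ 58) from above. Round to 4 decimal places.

0.0571

Var(Y) = E[Y²] − (E[Y])² = 228 − 36 = 192.
Chebyshev's inequality: Pr(|Y − μ| ≥ t) ≤ Var(Y)/t² = 192/3364 = 0.0571.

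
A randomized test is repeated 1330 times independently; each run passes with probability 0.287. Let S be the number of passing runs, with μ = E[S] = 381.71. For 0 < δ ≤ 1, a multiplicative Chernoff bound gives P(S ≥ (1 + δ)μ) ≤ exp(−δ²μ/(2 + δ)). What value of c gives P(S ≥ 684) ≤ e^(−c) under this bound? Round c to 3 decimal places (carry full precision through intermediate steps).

Write 684 = (1 + δ)μ, so δ = 684/381.71 − 1 = 0.7919363…
Then the exponent is δ²μ/(2 + δ) = (684 − μ)² / (μ·(2 + δ)) = 85.744944.

85.745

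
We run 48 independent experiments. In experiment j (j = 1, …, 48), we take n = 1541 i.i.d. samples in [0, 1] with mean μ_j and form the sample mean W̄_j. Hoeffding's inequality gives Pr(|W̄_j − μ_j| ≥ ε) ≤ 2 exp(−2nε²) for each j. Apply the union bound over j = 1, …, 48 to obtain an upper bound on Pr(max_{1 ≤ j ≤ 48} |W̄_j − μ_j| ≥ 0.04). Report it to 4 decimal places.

Per-experiment Hoeffding bound: 2·exp(−2·1541·0.04²) = 2·exp(−4.93120) = 0.014436.
Union bound over 48 events: 48·0.014436 = 0.69291.

0.6929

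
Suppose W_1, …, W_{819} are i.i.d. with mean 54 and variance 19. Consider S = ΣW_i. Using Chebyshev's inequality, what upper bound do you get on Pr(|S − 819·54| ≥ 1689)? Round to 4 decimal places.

Var(S) = n·Var(W_i) = 819·19 = 15561.
Chebyshev: Pr(|S − 819·54| ≥ 1689) ≤ Var(S)/1689² = 15561/2852721 = 0.0055.

0.0055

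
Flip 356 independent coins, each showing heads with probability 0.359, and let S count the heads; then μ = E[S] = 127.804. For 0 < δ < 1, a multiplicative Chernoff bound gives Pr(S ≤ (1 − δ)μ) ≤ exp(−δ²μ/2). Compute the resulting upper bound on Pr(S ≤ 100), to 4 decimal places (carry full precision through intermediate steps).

0.0486

Write 100 = (1 − δ)μ, so δ = 1 − 100/127.804 = 0.2175519…
Then the exponent is δ²μ/2 = (μ − 100)²/(2μ) = 3.024406.
Bound = exp(−3.024406) = 0.04859.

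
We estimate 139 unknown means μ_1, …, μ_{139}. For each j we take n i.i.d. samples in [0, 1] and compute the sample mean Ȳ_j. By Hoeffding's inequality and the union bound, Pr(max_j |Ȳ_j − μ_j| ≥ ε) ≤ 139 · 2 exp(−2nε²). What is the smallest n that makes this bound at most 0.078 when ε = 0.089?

517

Need 2·139·exp(−2nε²) ≤ 0.078, i.e. exp(−2nε²) ≤ 0.078/278.
So 2nε² ≥ ln(278/0.078) = 8.178668.
Hence n ≥ 8.178668/(2·0.089²) = 516.265.
The smallest integer n is 517.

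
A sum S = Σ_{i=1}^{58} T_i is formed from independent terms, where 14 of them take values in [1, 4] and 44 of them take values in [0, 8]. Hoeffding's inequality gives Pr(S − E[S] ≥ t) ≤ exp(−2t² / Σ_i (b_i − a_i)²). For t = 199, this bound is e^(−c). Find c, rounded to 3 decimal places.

Σ(b_i − a_i)² = 14·3² + 44·8² = 2942.
c = 2t² / 2942 = 2·199² / 2942 = 26.9211.

26.921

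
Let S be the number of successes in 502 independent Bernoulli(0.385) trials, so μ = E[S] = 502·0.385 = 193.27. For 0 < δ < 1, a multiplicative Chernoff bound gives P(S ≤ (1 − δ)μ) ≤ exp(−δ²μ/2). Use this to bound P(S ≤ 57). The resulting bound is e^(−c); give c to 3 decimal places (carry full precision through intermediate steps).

Write 57 = (1 − δ)μ, so δ = 1 − 57/193.27 = 0.7050758…
Then the exponent is δ²μ/2 = (μ − 57)²/(2μ) = 48.040340.

48.040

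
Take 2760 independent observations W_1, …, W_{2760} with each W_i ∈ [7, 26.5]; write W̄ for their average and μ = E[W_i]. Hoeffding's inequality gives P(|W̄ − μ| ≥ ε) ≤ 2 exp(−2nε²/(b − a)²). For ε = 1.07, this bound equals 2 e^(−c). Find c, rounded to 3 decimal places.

c = 2nε²/(b − a)² = 2·2760·1.07² / 19.5² = 16.6202.

16.620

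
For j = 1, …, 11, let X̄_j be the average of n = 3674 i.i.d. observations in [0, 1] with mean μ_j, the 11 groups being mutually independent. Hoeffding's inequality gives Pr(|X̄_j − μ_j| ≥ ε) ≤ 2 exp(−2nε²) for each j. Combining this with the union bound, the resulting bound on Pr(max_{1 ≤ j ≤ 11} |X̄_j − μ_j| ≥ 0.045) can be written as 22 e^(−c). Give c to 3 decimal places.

Union bound over the 11 events: Pr(max_{1 ≤ j ≤ 11} |X̄_j − μ_j| ≥ 0.045) ≤ 11·2·exp(−2nε²) = 22 exp(−2·3674·0.045²).
So c = 2·3674·0.045² = 14.8797.

14.880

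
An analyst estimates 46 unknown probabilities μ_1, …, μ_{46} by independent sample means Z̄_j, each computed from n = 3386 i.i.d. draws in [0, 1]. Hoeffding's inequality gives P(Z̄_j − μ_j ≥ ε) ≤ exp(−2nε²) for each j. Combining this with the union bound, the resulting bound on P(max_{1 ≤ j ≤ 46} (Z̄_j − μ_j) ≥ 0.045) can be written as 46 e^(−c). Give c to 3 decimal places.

Union bound over the 46 events: P(max_{1 ≤ j ≤ 46} (Z̄_j − μ_j) ≥ 0.045) ≤ 46·exp(−2nε²) = 46 exp(−2·3386·0.045²).
So c = 2·3386·0.045² = 13.7133.

13.713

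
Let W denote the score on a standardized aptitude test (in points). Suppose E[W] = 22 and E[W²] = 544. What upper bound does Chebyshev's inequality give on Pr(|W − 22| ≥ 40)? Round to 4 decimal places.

0.0375

Var(W) = E[W²] − (E[W])² = 544 − 484 = 60.
Chebyshev's inequality: Pr(|W − μ| ≥ t) ≤ Var(W)/t² = 60/1600 = 0.0375.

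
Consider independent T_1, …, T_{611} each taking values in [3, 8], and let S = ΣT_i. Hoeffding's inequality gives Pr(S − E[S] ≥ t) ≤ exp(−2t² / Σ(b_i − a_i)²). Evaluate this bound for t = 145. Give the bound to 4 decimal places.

0.0637

Σ(b_i − a_i)² = 611·(5)² = 15275.
Exponent = 2·145²/15275 = 2.7529.
Bound = exp(−2.7529) = 0.06375.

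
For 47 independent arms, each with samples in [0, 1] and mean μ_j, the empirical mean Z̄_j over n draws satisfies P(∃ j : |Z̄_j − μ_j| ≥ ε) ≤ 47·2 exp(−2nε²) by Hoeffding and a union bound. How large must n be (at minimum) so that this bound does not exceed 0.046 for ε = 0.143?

187

Need 2·47·exp(−2nε²) ≤ 0.046, i.e. exp(−2nε²) ≤ 0.046/94.
So 2nε² ≥ ln(94/0.046) = 7.622409.
Hence n ≥ 7.622409/(2·0.143²) = 186.376.
The smallest integer n is 187.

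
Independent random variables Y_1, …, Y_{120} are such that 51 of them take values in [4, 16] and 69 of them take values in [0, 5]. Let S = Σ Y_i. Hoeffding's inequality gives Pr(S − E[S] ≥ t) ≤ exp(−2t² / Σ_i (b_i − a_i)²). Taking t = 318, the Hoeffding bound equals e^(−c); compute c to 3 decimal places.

Σ(b_i − a_i)² = 51·12² + 69·5² = 9069.
c = 2t² / 9069 = 2·318² / 9069 = 22.3010.

22.301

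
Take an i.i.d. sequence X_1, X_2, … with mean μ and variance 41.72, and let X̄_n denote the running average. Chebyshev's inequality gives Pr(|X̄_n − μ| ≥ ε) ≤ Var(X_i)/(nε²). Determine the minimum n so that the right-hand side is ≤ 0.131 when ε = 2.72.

44

Require 41.72/(n·2.72²) ≤ 0.131, i.e. n ≥ 41.72/(0.131·2.72²) = 43.046.
The smallest integer n is 44.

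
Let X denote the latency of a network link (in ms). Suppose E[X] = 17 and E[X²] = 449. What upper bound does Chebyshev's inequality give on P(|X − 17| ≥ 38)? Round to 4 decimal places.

0.1108

Var(X) = E[X²] − (E[X])² = 449 − 289 = 160.
Chebyshev's inequality: P(|X − μ| ≥ t) ≤ Var(X)/t² = 160/1444 = 0.1108.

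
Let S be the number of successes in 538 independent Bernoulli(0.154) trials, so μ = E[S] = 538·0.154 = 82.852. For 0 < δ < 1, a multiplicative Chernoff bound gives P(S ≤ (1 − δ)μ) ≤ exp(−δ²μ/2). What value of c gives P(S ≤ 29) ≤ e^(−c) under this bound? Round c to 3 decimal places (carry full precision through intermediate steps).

Write 29 = (1 − δ)μ, so δ = 1 − 29/82.852 = 0.6499783…
Then the exponent is δ²μ/2 = (μ − 29)²/(2μ) = 17.501315.

17.501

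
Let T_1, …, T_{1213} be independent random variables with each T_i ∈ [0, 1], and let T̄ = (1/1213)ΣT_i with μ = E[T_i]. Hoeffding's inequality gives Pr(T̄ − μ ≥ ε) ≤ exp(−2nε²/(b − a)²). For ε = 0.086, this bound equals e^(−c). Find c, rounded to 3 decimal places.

17.943

c = 2nε²/(b − a)² = 2·1213·0.086² / 1² = 17.9427.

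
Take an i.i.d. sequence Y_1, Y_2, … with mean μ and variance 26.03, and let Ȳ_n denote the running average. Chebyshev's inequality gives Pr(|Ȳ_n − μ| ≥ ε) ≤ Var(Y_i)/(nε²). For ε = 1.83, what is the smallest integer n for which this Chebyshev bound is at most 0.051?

Require 26.03/(n·1.83²) ≤ 0.051, i.e. n ≥ 26.03/(0.051·1.83²) = 152.406.
The smallest integer n is 153.

153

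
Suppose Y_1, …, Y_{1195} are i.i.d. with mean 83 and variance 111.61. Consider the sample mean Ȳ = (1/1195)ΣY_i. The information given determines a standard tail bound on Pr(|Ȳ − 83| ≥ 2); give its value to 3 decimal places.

0.023

With mean and variance of each term known, Chebyshev's inequality bounds the deviation of the sum (or sample mean).
Var(Ȳ) = Var(Y_i)/n = 111.61/1195 = 0.093397.
Chebyshev: Pr(|Ȳ − 83| ≥ 2) ≤ Var(Ȳ)/(2)² = 111.61/(1195·2²) = 0.0233.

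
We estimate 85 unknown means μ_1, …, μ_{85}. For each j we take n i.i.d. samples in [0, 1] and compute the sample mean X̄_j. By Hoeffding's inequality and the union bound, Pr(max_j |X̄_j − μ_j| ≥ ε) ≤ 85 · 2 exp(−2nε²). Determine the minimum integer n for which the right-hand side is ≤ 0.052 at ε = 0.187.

116

Need 2·85·exp(−2nε²) ≤ 0.052, i.e. exp(−2nε²) ≤ 0.052/170.
So 2nε² ≥ ln(170/0.052) = 8.092310.
Hence n ≥ 8.092310/(2·0.187²) = 115.707.
The smallest integer n is 116.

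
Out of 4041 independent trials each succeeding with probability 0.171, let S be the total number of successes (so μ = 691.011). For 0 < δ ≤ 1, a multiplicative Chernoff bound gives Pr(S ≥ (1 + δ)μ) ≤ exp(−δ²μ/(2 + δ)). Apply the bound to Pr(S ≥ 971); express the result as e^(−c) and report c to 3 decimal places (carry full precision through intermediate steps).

Write 971 = (1 + δ)μ, so δ = 971/691.011 − 1 = 0.4051875…
Then the exponent is δ²μ/(2 + δ) = (971 − μ)² / (μ·(2 + δ)) = 47.168063.

47.168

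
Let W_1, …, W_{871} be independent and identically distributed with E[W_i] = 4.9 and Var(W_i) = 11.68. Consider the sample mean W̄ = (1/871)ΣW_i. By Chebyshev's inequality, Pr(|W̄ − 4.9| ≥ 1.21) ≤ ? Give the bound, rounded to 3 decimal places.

0.009

Var(W̄) = Var(W_i)/n = 11.68/871 = 0.01341.
Chebyshev: Pr(|W̄ − 4.9| ≥ 1.21) ≤ Var(W̄)/(1.21)² = 11.68/(871·1.21²) = 0.0092.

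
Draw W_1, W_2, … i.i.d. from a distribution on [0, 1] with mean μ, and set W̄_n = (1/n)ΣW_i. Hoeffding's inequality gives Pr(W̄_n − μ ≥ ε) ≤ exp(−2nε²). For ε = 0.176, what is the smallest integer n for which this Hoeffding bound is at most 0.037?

54

Require exp(−2nε²) ≤ 0.037, i.e. 2nε² ≥ ln(1/0.037) = 3.296837.
So n ≥ 3.296837 / (2·0.176²) = 53.216.
The smallest integer n is 54.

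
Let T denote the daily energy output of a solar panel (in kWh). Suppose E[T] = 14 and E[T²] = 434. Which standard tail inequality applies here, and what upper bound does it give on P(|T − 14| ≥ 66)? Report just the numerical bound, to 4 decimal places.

The first two moments determine the variance, so Chebyshev's inequality is the sharpest standard bound available.
Var(T) = E[T²] − (E[T])² = 434 − 196 = 238.
Chebyshev's inequality: P(|T − μ| ≥ t) ≤ Var(T)/t² = 238/4356 = 0.0546.

0.0546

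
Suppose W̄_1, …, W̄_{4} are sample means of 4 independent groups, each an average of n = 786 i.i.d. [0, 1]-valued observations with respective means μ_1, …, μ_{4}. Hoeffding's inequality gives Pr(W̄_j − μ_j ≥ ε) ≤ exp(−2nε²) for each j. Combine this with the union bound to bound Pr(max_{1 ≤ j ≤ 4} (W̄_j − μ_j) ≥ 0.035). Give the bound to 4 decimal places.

Per-experiment Hoeffding bound: exp(−2·786·0.035²) = exp(−1.92570) = 0.14577.
Union bound over 4 events: 4·0.14577 = 0.58309.

0.5831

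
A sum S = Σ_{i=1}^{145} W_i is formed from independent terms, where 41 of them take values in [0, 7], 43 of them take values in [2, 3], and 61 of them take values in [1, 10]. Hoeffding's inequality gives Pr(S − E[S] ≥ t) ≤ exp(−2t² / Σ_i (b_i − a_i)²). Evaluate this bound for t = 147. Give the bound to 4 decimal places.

0.0021

Σ(b_i − a_i)² = 41·7² + 43·1² + 61·9² = 6993.
Exponent = 2·147² / 6993 = 6.18018.
Bound = exp(−6.18018) = 0.00207.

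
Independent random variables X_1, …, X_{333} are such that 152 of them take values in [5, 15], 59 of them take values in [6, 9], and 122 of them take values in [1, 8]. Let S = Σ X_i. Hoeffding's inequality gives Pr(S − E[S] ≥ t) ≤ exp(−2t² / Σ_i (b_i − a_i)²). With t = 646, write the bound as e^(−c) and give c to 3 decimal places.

38.446

Σ(b_i − a_i)² = 152·10² + 59·3² + 122·7² = 21709.
c = 2t² / 21709 = 2·646² / 21709 = 38.4464.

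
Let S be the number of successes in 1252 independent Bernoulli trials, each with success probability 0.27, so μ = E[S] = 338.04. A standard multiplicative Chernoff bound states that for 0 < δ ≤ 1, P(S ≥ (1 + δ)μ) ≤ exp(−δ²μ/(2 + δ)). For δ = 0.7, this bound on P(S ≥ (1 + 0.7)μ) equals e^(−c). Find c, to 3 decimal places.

61.348

c = δ²μ/(2 + δ) = 0.7²·338.04/(2 + 0.7) = 61.3480.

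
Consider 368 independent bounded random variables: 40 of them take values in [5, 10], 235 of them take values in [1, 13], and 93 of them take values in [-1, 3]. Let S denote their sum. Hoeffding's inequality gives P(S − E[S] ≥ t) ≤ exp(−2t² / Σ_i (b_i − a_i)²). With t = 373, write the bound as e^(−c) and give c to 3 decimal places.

7.660

Σ(b_i − a_i)² = 40·5² + 235·12² + 93·4² = 36328.
c = 2t² / 36328 = 2·373² / 36328 = 7.6596.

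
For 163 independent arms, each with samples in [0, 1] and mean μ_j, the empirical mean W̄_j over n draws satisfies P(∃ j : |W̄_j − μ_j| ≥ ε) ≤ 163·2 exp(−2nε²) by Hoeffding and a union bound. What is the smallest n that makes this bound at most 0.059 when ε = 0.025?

Need 2·163·exp(−2nε²) ≤ 0.059, i.e. exp(−2nε²) ≤ 0.059/326.
So 2nε² ≥ ln(326/0.059) = 8.617115.
Hence n ≥ 8.617115/(2·0.025²) = 6893.692.
The smallest integer n is 6894.

6894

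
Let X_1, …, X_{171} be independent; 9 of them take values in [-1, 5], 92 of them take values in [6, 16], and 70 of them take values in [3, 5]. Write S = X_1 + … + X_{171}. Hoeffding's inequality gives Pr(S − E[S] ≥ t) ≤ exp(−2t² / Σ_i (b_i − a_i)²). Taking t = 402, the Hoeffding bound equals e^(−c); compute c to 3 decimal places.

Σ(b_i − a_i)² = 9·6² + 92·10² + 70·2² = 9804.
c = 2t² / 9804 = 2·402² / 9804 = 32.9670.

32.967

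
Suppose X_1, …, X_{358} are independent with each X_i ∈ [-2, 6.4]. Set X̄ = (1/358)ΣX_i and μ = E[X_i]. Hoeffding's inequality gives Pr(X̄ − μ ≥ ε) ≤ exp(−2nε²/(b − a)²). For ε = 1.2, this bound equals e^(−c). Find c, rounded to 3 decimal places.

14.612

c = 2nε²/(b − a)² = 2·358·1.2² / 8.4² = 14.6122.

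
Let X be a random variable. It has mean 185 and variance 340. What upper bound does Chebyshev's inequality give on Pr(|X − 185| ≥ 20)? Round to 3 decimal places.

0.850

Chebyshev: Pr(|X − μ| ≥ t) ≤ Var(X)/t².
Bound = 340 / 400 = 0.8500.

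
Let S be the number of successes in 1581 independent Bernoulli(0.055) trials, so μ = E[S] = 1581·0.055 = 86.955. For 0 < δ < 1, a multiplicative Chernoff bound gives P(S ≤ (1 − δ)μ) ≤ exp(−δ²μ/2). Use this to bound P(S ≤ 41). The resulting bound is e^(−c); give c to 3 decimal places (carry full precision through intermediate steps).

12.143

Write 41 = (1 − δ)μ, so δ = 1 − 41/86.955 = 0.5284917…
Then the exponent is δ²μ/2 = (μ − 41)²/(2μ) = 12.143419.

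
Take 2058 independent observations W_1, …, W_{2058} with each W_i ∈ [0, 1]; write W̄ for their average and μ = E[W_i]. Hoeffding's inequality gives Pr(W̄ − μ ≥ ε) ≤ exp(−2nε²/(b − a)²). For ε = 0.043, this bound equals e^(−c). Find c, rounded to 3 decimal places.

c = 2nε²/(b − a)² = 2·2058·0.043² / 1² = 7.6105.

7.610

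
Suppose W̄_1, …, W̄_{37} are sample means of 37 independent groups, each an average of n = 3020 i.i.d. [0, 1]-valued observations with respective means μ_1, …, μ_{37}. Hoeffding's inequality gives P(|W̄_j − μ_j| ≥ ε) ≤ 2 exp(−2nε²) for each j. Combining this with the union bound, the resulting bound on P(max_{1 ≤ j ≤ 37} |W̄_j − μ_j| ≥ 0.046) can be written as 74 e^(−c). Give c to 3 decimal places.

Union bound over the 37 events: P(max_{1 ≤ j ≤ 37} |W̄_j − μ_j| ≥ 0.046) ≤ 37·2·exp(−2nε²) = 74 exp(−2·3020·0.046²).
So c = 2·3020·0.046² = 12.7806.

12.781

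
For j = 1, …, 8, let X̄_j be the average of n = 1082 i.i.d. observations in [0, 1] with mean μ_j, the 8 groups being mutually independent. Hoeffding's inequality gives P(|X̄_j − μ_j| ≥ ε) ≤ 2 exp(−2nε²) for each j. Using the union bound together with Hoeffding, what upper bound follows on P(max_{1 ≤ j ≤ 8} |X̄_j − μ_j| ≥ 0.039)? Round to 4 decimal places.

Per-experiment Hoeffding bound: 2·exp(−2·1082·0.039²) = 2·exp(−3.29144) = 0.0744.
Union bound over 8 events: 8·0.0744 = 0.59520.

0.5952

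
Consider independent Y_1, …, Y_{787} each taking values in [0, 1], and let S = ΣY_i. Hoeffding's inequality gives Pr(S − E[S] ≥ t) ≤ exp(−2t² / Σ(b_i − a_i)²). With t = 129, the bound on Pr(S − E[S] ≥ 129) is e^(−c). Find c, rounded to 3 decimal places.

42.290

Σ(b_i − a_i)² = 787·(1)² = 787.
c = 2t²/787 = 2·129²/787 = 42.2897.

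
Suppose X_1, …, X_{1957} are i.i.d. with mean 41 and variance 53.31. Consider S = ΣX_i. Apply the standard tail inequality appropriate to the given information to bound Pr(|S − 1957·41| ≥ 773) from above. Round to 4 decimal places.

With mean and variance of each term known, Chebyshev's inequality bounds the deviation of the sum (or sample mean).
Var(S) = n·Var(X_i) = 1957·53.31 = 104327.67.
Chebyshev: Pr(|S − 1957·41| ≥ 773) ≤ Var(S)/773² = 104327.67/597529 = 0.1746.

0.1746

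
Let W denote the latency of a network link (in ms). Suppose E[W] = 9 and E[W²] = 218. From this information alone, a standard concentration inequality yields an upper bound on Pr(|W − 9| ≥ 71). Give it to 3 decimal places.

The first two moments determine the variance, so Chebyshev's inequality is the sharpest standard bound available.
Var(W) = E[W²] − (E[W])² = 218 − 81 = 137.
Chebyshev's inequality: Pr(|W − μ| ≥ t) ≤ Var(W)/t² = 137/5041 = 0.0272.

0.027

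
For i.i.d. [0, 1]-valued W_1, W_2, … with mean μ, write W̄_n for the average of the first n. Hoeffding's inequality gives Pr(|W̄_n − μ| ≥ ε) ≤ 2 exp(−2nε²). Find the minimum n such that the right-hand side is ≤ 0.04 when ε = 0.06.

544

Require 2·exp(−2nε²) ≤ 0.04, i.e. 2nε² ≥ ln(2/0.04) = 3.912023.
So n ≥ 3.912023 / (2·0.06²) = 543.337.
The smallest integer n is 544.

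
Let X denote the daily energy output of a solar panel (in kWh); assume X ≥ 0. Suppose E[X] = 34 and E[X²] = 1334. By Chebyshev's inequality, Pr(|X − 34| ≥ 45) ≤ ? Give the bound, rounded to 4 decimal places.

Var(X) = E[X²] − (E[X])² = 1334 − 1156 = 178.
Chebyshev's inequality: Pr(|X − μ| ≥ t) ≤ Var(X)/t² = 178/2025 = 0.0879.

0.0879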